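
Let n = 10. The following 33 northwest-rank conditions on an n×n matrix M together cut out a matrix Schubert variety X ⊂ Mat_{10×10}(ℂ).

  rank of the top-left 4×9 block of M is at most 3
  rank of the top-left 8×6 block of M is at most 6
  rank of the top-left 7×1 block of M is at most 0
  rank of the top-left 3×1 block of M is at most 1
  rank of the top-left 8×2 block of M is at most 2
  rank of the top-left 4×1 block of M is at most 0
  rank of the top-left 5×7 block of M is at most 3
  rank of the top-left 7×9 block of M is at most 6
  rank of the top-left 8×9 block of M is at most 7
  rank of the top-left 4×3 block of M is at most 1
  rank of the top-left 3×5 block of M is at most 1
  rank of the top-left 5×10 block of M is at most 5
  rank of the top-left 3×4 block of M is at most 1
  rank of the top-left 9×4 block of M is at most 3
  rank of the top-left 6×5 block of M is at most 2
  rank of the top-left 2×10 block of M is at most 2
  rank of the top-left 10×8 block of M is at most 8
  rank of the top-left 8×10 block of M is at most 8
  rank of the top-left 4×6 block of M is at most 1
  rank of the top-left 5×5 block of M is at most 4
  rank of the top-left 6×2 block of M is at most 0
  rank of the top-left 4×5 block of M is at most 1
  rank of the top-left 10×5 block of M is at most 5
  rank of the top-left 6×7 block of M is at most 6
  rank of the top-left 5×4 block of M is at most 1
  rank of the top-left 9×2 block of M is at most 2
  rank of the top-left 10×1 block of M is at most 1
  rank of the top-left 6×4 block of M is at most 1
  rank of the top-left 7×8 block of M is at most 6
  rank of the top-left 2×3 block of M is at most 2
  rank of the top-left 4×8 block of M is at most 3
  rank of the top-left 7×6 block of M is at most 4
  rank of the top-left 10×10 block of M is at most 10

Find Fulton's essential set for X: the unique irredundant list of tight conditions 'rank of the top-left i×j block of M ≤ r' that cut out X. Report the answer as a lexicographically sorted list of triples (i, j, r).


The tightest implied rank at each (i,j), from the 33 conditions:

  i=1: 0 | 0 | 1 | 1 | 1 | 1 | 1 | 1 | 1 | 1
  i=2: 0 | 0 | 1 | 1 | 1 | 1 | 2 | 2 | 2 | 2
  i=3: 0 | 0 | 1 | 1 | 1 | 1 | 2 | 3 | 3 | 3
  i=4: 0 | 0 | 1 | 1 | 1 | 1 | 2 | 3 | 3 | 4
  i=5: 0 | 0 | 1 | 1 | 2 | 2 | 3 | 4 | 4 | 5
  i=6: 0 | 0 | 1 | 1 | 2 | 3 | 4 | 5 | 5 | 6
  i=7: 0 | 1 | 2 | 2 | 3 | 4 | 5 | 6 | 6 | 7
  i=8: 1 | 2 | 3 | 3 | 4 | 5 | 6 | 7 | 7 | 8
  i=9: 1 | 2 | 3 | 3 | 4 | 5 | 6 | 7 | 8 | 9
  i=10: 1 | 2 | 3 | 4 | 5 | 6 | 7 | 8 | 9 | 10

second differences of R give the permutation w = (3, 7, 8, 10, 5, 6, 2, 1, 9, 4).

ℓ(w)=26; the 6 essential cells (i,j,r):

[(4, 6, 1), (4, 9, 3), (6, 2, 0), (6, 4, 1), (7, 1, 0), (9, 4, 3)]


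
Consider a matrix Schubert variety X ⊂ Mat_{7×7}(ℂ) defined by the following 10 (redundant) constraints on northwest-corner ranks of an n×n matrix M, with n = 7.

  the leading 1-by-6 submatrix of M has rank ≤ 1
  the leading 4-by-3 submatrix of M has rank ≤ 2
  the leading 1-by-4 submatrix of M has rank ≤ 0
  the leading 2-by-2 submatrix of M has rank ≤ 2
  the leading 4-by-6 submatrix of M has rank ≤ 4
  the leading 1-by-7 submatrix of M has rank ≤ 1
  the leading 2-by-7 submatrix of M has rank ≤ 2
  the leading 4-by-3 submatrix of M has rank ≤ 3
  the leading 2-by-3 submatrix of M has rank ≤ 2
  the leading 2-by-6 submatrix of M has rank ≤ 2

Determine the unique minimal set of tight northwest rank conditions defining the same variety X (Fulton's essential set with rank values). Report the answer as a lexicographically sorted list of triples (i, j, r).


Recovering R(i,j) via the rank-extension bound from the 10 conditions:

  0 0 0 0 1 1 1
  1 1 1 1 2 2 2
  1 2 2 2 3 3 3
  1 2 2 3 4 4 4
  1 2 3 4 5 5 5
  1 2 3 4 5 6 6
  1 2 3 4 5 6 7

second differences of R give the permutation w = (5, 1, 2, 4, 3, 6, 7).

|D(w)|=5, |Ess(w)|=2:

[(1, 4, 0), (4, 3, 2)]


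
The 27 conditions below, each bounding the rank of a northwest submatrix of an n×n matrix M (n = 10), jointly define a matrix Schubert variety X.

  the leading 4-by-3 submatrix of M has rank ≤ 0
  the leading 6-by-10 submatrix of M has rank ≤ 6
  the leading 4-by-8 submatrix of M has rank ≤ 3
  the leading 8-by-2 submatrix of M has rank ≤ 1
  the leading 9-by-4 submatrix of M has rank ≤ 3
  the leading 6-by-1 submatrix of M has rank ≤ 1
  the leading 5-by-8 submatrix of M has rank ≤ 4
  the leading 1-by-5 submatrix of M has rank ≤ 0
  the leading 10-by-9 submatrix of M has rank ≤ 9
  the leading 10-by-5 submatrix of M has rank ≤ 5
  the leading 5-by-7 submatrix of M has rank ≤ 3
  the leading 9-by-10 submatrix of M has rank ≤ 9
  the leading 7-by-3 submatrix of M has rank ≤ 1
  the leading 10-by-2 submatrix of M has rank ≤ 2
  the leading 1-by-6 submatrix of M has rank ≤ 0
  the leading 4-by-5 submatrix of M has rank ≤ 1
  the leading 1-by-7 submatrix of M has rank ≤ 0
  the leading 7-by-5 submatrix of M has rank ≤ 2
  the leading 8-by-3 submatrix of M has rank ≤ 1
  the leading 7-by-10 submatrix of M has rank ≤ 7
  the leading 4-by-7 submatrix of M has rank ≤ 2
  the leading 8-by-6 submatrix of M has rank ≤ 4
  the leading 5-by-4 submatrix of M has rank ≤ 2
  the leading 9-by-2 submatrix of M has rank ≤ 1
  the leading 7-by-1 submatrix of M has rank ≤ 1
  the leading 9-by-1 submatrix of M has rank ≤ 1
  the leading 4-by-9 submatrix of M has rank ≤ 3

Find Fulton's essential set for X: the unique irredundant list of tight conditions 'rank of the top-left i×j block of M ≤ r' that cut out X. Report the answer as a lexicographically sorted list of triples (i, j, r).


Propagating the 27 rank bounds to every northwest block:

  row 1: 0 0 0 0 0 0 0 1 1 1
  row 2: 0 0 0 1 1 1 1 2 2 2
  row 3: 0 0 0 1 1 2 2 3 3 3
  row 4: 0 0 0 1 1 2 2 3 3 4
  row 5: 1 1 1 2 2 3 3 4 4 5
  row 6: 1 1 1 2 2 3 4 5 5 6
  row 7: 1 1 1 2 2 3 4 5 6 7
  row 8: 1 1 1 2 3 4 5 6 7 8
  row 9: 1 1 2 3 4 5 6 7 8 9
  row 10: 1 2 3 4 5 6 7 8 9 10

so w = (8, 4, 6, 10, 1, 7, 9, 5, 3, 2).

ℓ(w)=29; the 8 essential cells (i,j,r):

[(1, 7, 0), (4, 3, 0), (4, 5, 1), (4, 7, 2), (4, 9, 3), (7, 5, 2), (8, 3, 1), (9, 2, 1)]


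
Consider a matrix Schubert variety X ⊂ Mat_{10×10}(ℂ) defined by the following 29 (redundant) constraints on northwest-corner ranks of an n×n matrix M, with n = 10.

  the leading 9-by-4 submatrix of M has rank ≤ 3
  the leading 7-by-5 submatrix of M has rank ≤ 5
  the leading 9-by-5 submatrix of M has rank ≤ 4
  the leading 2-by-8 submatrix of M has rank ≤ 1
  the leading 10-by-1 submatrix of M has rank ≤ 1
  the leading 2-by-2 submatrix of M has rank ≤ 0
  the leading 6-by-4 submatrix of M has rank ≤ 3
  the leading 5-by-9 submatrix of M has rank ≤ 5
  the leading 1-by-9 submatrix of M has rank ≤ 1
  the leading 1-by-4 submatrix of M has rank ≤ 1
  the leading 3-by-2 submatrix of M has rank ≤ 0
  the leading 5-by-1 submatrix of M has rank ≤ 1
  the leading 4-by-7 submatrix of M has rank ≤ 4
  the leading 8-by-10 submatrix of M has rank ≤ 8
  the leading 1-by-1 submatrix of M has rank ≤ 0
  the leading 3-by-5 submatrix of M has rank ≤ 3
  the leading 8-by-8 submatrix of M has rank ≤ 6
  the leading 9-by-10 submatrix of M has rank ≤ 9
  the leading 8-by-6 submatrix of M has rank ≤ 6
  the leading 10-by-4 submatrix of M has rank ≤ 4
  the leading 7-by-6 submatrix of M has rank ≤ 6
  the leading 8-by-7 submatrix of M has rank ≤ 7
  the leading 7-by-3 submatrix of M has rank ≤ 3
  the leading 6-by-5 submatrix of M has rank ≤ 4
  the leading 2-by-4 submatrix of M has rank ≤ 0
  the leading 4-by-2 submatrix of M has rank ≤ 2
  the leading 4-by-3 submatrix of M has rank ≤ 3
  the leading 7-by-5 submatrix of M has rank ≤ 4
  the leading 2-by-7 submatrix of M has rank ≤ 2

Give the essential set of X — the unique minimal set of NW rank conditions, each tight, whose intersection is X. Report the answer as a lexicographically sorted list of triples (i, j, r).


Rank table r_w(10×10) implied by the 29 constraints:

  R[1]: 0 | 0 | 0 | 0 | 1 | 1 | 1 | 1 | 1 | 1
  R[2]: 0 | 0 | 0 | 0 | 1 | 1 | 1 | 1 | 2 | 2
  R[3]: 0 | 0 | 1 | 1 | 2 | 2 | 2 | 2 | 3 | 3
  R[4]: 1 | 1 | 2 | 2 | 3 | 3 | 3 | 3 | 4 | 4
  R[5]: 1 | 2 | 3 | 3 | 4 | 4 | 4 | 4 | 5 | 5
  R[6]: 1 | 2 | 3 | 3 | 4 | 5 | 5 | 5 | 6 | 6
  R[7]: 1 | 2 | 3 | 3 | 4 | 5 | 6 | 6 | 7 | 7
  R[8]: 1 | 2 | 3 | 3 | 4 | 5 | 6 | 6 | 7 | 8
  R[9]: 1 | 2 | 3 | 3 | 4 | 5 | 6 | 7 | 8 | 9
  R[10]: 1 | 2 | 3 | 4 | 5 | 6 | 7 | 8 | 9 | 10

hence w(1..10) = (5, 9, 3, 1, 2, 6, 7, 10, 8, 4).

ℓ(w)=18; the 5 essential cells (i,j,r):

[(2, 4, 0), (2, 8, 1), (3, 2, 0), (8, 8, 6), (9, 4, 3)]


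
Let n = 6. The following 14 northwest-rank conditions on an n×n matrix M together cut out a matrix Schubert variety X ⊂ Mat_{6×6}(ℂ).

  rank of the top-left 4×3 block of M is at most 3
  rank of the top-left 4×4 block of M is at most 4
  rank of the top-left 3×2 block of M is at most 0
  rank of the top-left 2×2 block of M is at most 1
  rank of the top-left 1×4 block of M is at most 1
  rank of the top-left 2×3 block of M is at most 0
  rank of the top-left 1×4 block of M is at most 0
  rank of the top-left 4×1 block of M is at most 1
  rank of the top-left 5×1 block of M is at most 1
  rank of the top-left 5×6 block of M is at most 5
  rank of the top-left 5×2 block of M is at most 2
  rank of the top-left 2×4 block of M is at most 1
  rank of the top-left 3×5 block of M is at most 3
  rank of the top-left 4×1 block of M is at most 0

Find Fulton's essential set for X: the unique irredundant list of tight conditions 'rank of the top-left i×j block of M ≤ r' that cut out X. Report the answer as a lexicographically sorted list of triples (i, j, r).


Recovering R(i,j) via the rank-extension bound from the 14 conditions:

  0 | 0 | 0 | 0 | 1 | 1
  0 | 0 | 0 | 1 | 2 | 2
  0 | 0 | 1 | 2 | 3 | 3
  0 | 1 | 2 | 3 | 4 | 4
  1 | 2 | 3 | 4 | 5 | 5
  1 | 2 | 3 | 4 | 5 | 6

so w = (5, 4, 3, 2, 1, 6).

ℓ(w)=10; the 4 essential cells (i,j,r):

[(1, 4, 0), (2, 3, 0), (3, 2, 0), (4, 1, 0)]


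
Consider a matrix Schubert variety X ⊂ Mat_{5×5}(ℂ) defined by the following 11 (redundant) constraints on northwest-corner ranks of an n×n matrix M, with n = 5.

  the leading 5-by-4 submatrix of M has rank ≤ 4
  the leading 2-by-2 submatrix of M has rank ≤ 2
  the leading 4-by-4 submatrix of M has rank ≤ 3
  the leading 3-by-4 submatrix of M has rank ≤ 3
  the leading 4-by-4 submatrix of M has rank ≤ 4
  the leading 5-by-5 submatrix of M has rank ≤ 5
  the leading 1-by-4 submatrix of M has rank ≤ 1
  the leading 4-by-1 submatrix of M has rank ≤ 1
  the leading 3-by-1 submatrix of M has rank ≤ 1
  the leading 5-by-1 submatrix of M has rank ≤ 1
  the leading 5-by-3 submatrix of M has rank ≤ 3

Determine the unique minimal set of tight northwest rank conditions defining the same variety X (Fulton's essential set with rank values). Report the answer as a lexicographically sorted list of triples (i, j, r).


Propagating the 11 rank bounds to every northwest block:

  i=1: 1 1 1 1 1
  i=2: 1 2 2 2 2
  i=3: 1 2 3 3 3
  i=4: 1 2 3 3 4
  i=5: 1 2 3 4 5

hence w(1..5) = (1, 2, 3, 5, 4).

|D(w)|=1, |Ess(w)|=1:

[(4, 4, 3)]


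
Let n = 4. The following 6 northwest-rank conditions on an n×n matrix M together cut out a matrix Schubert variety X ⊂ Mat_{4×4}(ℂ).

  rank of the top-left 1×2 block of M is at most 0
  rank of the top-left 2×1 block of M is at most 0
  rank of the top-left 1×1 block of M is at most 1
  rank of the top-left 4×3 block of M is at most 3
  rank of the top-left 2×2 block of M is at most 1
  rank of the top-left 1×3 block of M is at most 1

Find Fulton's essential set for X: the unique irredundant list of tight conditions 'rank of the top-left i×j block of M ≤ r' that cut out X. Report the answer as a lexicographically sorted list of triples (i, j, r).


The tightest implied rank at each (i,j), from the 6 conditions:

  R[1]: 0  0  1  1
  R[2]: 0  1  2  2
  R[3]: 1  2  3  3
  R[4]: 1  2  3  4

the unique w with this rank table is (3, 2, 1, 4).

ℓ(w)=3; the 2 essential cells (i,j,r):

[(1, 2, 0), (2, 1, 0)]


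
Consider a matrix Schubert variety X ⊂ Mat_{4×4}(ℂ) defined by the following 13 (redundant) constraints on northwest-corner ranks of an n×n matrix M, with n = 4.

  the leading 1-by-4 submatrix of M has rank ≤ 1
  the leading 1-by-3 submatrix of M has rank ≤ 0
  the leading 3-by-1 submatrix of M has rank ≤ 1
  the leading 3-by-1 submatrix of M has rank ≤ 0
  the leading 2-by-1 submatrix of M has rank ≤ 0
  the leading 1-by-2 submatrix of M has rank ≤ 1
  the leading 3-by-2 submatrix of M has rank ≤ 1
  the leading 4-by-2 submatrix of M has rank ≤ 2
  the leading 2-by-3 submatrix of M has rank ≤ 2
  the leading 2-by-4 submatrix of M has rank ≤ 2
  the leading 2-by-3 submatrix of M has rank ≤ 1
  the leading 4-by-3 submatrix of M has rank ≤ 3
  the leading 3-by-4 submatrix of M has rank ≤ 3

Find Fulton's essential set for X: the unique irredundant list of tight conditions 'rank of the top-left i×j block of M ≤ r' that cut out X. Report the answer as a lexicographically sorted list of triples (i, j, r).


Recovering R(i,j) via the rank-extension bound from the 13 conditions:

  0  0  0  1
  0  1  1  2
  0  1  2  3
  1  2  3  4

hence w(1..4) = (4, 2, 3, 1).

Rothe diagram D(w) (5 cells), 2 SE-corners (essential conditions):

[(1, 3, 0), (3, 1, 0)]


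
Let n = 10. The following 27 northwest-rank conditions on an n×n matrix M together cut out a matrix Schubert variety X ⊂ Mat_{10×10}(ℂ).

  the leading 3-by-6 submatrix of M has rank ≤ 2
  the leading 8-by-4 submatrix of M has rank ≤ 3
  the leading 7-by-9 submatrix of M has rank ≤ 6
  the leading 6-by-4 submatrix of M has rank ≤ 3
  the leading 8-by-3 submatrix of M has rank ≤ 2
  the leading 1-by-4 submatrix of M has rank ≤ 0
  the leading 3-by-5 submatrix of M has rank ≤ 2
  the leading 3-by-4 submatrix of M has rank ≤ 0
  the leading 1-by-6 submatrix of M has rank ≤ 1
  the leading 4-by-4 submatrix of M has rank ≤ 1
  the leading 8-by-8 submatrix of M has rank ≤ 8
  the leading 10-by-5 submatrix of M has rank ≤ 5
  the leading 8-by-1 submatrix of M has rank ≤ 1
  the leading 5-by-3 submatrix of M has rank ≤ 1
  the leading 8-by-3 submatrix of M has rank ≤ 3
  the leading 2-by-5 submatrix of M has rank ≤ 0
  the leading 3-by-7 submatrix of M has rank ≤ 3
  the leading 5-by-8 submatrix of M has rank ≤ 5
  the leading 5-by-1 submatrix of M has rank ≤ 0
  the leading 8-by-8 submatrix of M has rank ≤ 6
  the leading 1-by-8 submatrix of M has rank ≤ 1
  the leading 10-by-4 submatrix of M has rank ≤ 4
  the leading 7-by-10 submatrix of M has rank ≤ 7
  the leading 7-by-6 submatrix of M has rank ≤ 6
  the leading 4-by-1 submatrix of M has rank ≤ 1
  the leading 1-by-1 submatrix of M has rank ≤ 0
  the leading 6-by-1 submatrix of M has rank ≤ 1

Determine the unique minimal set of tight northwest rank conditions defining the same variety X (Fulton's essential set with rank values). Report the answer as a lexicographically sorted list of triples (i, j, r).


Computing R[i][j] = min implied NW-rank bound (n=10, 27 conditions):

  0 0 0 0 0 1 1 1 1 1
  0 0 0 0 0 1 2 2 2 2
  0 0 0 0 1 2 3 3 3 3
  0 1 1 1 2 3 4 4 4 4
  0 1 1 2 3 4 5 5 5 5
  1 2 2 3 4 5 6 6 6 6
  1 2 2 3 4 5 6 6 6 7
  1 2 2 3 4 5 6 6 7 8
  1 2 3 4 5 6 7 7 8 9
  1 2 3 4 5 6 7 8 9 10

second differences of R give the permutation w = (6, 7, 5, 2, 4, 1, 10, 9, 3, 8).

7 SE-corners of the 22-cell Rothe diagram give Ess(w):

[(2, 5, 0), (3, 4, 0), (5, 1, 0), (5, 3, 1), (7, 9, 6), (8, 3, 2), (8, 8, 6)]


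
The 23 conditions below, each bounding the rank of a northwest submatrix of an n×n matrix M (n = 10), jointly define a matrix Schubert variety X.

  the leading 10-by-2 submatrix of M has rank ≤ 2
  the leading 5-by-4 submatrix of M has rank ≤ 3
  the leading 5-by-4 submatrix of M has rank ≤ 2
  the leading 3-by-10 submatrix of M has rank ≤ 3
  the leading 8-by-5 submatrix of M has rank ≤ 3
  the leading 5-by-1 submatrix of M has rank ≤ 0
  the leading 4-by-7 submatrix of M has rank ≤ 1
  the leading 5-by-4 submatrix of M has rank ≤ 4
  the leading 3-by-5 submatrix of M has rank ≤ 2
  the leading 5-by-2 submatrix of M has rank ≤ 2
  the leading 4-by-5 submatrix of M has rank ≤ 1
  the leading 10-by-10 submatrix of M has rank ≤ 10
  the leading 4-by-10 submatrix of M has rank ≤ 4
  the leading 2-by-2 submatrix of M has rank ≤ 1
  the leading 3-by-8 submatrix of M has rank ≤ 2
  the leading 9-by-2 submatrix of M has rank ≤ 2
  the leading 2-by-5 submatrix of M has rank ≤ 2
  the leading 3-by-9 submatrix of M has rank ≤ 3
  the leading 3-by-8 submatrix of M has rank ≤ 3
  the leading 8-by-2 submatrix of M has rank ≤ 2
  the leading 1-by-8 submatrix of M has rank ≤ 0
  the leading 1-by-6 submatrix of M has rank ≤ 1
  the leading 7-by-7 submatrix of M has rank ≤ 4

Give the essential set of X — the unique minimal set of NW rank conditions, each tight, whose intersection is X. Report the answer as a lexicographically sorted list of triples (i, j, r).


Recovering R(i,j) via the rank-extension bound from the 23 conditions:

  R[1]: 0 | 0 | 0 | 0 | 0 | 0 | 0 | 0 | 1 | 1
  R[2]: 0 | 1 | 1 | 1 | 1 | 1 | 1 | 1 | 2 | 2
  R[3]: 0 | 1 | 1 | 1 | 1 | 1 | 1 | 2 | 3 | 3
  R[4]: 0 | 1 | 1 | 1 | 1 | 1 | 1 | 2 | 3 | 4
  R[5]: 0 | 1 | 2 | 2 | 2 | 2 | 2 | 3 | 4 | 5
  R[6]: 1 | 2 | 3 | 3 | 3 | 3 | 3 | 4 | 5 | 6
  R[7]: 1 | 2 | 3 | 3 | 3 | 4 | 4 | 5 | 6 | 7
  R[8]: 1 | 2 | 3 | 3 | 3 | 4 | 5 | 6 | 7 | 8
  R[9]: 1 | 2 | 3 | 4 | 4 | 5 | 6 | 7 | 8 | 9
  R[10]: 1 | 2 | 3 | 4 | 5 | 6 | 7 | 8 | 9 | 10

reading off 1-entries of Δ²R: w = (9, 2, 8, 10, 3, 1, 6, 7, 4, 5).

Fulton essential set (4 of the 26 Rothe cells):

[(1, 8, 0), (4, 7, 1), (5, 1, 0), (8, 5, 3)]


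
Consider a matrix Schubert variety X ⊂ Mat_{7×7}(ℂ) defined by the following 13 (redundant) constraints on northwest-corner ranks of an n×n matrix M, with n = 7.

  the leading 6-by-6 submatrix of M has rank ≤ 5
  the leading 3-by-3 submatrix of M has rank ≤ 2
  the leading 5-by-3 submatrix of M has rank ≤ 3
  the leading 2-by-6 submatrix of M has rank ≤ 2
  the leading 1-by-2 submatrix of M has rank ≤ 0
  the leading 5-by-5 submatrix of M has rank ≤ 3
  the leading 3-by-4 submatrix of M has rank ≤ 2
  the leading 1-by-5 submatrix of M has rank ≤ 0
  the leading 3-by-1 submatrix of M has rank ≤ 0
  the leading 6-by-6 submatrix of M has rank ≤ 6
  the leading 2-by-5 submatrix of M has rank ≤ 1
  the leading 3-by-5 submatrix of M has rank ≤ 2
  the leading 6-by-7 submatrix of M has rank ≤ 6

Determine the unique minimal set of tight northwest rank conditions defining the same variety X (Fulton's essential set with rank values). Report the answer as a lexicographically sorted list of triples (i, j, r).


Reconstructing r_w from the 13 given conditions:

  row 1: 0  0  0  0  0  1  1
  row 2: 0  1  1  1  1  2  2
  row 3: 0  1  2  2  2  3  3
  row 4: 1  2  3  3  3  4  4
  row 5: 1  2  3  3  3  4  5
  row 6: 1  2  3  4  4  5  6
  row 7: 1  2  3  4  5  6  7

the unique w with this rank table is (6, 2, 3, 1, 7, 4, 5).

D(w) has 9 cells with 3 SE-corners; essential set:

[(1, 5, 0), (3, 1, 0), (5, 5, 3)]


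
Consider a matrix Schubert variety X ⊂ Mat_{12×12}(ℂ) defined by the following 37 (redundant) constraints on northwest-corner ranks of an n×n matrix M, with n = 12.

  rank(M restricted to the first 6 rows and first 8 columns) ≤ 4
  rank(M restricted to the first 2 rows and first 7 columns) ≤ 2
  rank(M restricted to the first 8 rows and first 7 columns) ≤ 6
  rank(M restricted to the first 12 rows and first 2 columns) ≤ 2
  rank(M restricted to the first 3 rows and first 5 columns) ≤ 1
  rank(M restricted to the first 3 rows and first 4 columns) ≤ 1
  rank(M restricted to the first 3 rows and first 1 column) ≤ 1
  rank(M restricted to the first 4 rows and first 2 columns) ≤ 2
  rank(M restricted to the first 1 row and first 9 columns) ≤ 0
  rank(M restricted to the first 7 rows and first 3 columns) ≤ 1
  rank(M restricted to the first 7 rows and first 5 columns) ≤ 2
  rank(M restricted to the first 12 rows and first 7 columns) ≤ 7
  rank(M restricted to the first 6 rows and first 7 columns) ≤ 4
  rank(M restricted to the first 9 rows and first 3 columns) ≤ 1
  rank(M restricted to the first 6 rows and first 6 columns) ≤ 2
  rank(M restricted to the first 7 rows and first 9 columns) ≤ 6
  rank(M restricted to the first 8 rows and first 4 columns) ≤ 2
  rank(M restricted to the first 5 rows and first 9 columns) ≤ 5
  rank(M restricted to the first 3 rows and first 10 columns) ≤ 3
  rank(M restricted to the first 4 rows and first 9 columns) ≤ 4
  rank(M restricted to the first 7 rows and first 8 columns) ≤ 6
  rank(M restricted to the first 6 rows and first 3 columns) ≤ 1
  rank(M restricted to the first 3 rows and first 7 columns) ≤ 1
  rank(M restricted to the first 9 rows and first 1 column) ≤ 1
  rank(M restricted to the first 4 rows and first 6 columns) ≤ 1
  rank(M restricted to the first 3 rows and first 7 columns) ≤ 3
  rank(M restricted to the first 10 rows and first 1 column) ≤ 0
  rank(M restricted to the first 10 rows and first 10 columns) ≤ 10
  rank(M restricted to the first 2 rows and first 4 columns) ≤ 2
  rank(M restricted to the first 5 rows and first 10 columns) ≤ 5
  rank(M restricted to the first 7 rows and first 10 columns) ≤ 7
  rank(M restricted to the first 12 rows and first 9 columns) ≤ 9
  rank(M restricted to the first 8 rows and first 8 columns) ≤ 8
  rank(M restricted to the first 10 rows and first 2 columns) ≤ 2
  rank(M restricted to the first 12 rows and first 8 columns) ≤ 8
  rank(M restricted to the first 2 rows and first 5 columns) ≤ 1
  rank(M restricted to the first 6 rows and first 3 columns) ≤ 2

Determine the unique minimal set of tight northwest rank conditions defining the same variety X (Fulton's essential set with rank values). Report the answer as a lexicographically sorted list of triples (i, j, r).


Computing R[i][j] = min implied NW-rank bound (n=12, 37 conditions):

  row 1: 0, 0, 0, 0, 0, 0, 0, 0, 0, 1, 1, 1
  row 2: 0, 1, 1, 1, 1, 1, 1, 1, 1, 2, 2, 2
  row 3: 0, 1, 1, 1, 1, 1, 1, 2, 2, 3, 3, 3
  row 4: 0, 1, 1, 1, 1, 1, 2, 3, 3, 4, 4, 4
  row 5: 0, 1, 1, 2, 2, 2, 3, 4, 4, 5, 5, 5
  row 6: 0, 1, 1, 2, 2, 2, 3, 4, 5, 6, 6, 6
  row 7: 0, 1, 1, 2, 2, 3, 4, 5, 6, 7, 7, 7
  row 8: 0, 1, 1, 2, 3, 4, 5, 6, 7, 8, 8, 8
  row 9: 0, 1, 1, 2, 3, 4, 5, 6, 7, 8, 9, 9
  row 10: 0, 1, 2, 3, 4, 5, 6, 7, 8, 9, 10, 10
  row 11: 1, 2, 3, 4, 5, 6, 7, 8, 9, 10, 11, 11
  row 12: 1, 2, 3, 4, 5, 6, 7, 8, 9, 10, 11, 12

giving w = (10, 2, 8, 7, 4, 9, 6, 5, 11, 3, 1, 12) via Δ²R.

Rothe diagram D(w) (35 cells), 7 SE-corners (essential conditions):

[(1, 9, 0), (3, 7, 1), (4, 6, 1), (6, 6, 2), (7, 5, 2), (9, 3, 1), (10, 1, 0)]


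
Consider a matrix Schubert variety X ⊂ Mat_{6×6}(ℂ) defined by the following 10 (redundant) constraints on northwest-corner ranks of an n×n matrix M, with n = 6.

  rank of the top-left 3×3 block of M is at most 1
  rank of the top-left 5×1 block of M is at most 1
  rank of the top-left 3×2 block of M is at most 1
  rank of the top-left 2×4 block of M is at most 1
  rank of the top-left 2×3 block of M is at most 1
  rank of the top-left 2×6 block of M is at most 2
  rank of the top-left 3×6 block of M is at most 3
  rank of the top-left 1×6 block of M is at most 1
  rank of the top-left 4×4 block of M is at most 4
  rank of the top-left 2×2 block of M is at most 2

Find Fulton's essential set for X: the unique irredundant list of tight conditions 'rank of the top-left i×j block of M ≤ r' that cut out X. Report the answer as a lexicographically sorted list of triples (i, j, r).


Reconstructing r_w from the 10 given conditions:

  1, 1, 1, 1, 1, 1
  1, 1, 1, 1, 2, 2
  1, 1, 1, 2, 3, 3
  1, 2, 2, 3, 4, 4
  1, 2, 3, 4, 5, 5
  1, 2, 3, 4, 5, 6

hence w(1..6) = (1, 5, 4, 2, 3, 6).

D(w) has 5 cells with 2 SE-corners; essential set:

[(2, 4, 1), (3, 3, 1)]


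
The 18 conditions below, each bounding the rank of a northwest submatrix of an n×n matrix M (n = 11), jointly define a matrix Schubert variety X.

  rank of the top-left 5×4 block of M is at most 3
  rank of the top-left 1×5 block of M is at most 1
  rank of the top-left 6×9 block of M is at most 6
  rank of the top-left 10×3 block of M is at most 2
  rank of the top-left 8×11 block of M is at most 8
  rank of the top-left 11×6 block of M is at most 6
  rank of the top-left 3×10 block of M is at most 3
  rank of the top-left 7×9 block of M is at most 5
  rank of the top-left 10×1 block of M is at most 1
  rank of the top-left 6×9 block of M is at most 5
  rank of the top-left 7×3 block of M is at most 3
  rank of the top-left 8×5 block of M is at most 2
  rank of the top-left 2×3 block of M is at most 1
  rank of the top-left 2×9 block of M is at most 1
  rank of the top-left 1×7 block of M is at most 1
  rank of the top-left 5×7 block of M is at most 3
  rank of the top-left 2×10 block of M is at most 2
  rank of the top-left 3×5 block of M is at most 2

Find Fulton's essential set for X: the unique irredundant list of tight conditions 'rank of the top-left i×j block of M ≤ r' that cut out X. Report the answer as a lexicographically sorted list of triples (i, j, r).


Rank table r_w(11×11) implied by the 18 constraints:

  row 1: 1  1  1  1  1  1  1  1  1  1  1
  row 2: 1  1  1  1  1  1  1  1  1  2  2
  row 3: 1  2  2  2  2  2  2  2  2  3  3
  row 4: 1  2  2  2  2  3  3  3  3  4  4
  row 5: 1  2  2  2  2  3  3  4  4  5  5
  row 6: 1  2  2  2  2  3  4  5  5  6  6
  row 7: 1  2  2  2  2  3  4  5  5  6  7
  row 8: 1  2  2  2  2  3  4  5  6  7  8
  row 9: 1  2  2  3  3  4  5  6  7  8  9
  row 10: 1  2  2  3  4  5  6  7  8  9  10
  row 11: 1  2  3  4  5  6  7  8  9  10  11

so w = (1, 10, 2, 6, 8, 7, 11, 9, 4, 5, 3).

ℓ(w)=27; the 5 essential cells (i,j,r):

[(2, 9, 1), (5, 7, 3), (7, 9, 5), (8, 5, 2), (10, 3, 2)]


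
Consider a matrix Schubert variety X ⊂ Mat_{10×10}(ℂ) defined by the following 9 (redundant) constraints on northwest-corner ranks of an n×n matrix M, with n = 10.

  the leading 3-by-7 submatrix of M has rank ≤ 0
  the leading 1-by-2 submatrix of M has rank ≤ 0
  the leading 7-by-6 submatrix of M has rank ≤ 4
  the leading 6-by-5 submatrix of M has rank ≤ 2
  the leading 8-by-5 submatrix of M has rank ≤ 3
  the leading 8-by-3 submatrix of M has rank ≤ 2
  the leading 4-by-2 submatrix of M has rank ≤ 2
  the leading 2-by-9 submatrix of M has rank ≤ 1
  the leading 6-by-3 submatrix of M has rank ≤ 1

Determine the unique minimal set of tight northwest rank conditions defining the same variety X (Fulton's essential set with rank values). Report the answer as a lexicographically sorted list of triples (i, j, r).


Reconstructing r_w from the 9 given conditions:

  R[1]: 0, 0, 0, 0, 0, 0, 0, 1, 1, 1
  R[2]: 0, 0, 0, 0, 0, 0, 0, 1, 1, 2
  R[3]: 0, 0, 0, 0, 0, 0, 0, 1, 2, 3
  R[4]: 1, 1, 1, 1, 1, 1, 1, 2, 3, 4
  R[5]: 1, 1, 1, 2, 2, 2, 2, 3, 4, 5
  R[6]: 1, 1, 1, 2, 2, 3, 3, 4, 5, 6
  R[7]: 1, 2, 2, 3, 3, 4, 4, 5, 6, 7
  R[8]: 1, 2, 2, 3, 3, 4, 5, 6, 7, 8
  R[9]: 1, 2, 3, 4, 4, 5, 6, 7, 8, 9
  R[10]: 1, 2, 3, 4, 5, 6, 7, 8, 9, 10

giving w = (8, 10, 9, 1, 4, 6, 2, 7, 3, 5) via Δ²R.

D(w) has 29 cells with 6 SE-corners; essential set:

[(2, 9, 1), (3, 7, 0), (6, 3, 1), (6, 5, 2), (8, 3, 2), (8, 5, 3)]


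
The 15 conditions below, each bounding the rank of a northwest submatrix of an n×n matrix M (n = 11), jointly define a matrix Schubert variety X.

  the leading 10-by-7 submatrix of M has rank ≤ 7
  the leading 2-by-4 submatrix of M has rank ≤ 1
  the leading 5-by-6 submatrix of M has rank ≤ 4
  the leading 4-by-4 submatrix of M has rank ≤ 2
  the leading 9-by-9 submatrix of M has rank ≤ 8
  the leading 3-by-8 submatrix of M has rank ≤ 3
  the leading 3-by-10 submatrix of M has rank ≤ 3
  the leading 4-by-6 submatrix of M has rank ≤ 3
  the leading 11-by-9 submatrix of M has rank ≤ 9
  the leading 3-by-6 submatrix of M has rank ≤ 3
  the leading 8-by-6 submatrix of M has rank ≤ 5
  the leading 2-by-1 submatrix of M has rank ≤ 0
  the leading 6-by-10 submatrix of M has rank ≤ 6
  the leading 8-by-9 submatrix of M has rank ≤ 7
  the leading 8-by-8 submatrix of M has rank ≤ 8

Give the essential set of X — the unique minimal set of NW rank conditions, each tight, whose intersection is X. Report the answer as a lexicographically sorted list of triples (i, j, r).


The tightest implied rank at each (i,j), from the 15 conditions:

  i=1: 0  1  1  1  1  1  1  1  1  1  1
  i=2: 0  1  1  1  2  2  2  2  2  2  2
  i=3: 1  2  2  2  3  3  3  3  3  3  3
  i=4: 1  2  2  2  3  3  4  4  4  4  4
  i=5: 1  2  3  3  4  4  5  5  5  5  5
  i=6: 1  2  3  4  5  5  6  6  6  6  6
  i=7: 1  2  3  4  5  5  6  7  7  7  7
  i=8: 1  2  3  4  5  5  6  7  7  8  8
  i=9: 1  2  3  4  5  6  7  8  8  9  9
  i=10: 1  2  3  4  5  6  7  8  9  10  10
  i=11: 1  2  3  4  5  6  7  8  9  10  11

reading off 1-entries of Δ²R: w = (2, 5, 1, 7, 3, 4, 8, 10, 6, 9, 11).

Fulton essential set (6 of the 10 Rothe cells):

[(2, 1, 0), (2, 4, 1), (4, 4, 2), (4, 6, 3), (8, 6, 5), (8, 9, 7)]


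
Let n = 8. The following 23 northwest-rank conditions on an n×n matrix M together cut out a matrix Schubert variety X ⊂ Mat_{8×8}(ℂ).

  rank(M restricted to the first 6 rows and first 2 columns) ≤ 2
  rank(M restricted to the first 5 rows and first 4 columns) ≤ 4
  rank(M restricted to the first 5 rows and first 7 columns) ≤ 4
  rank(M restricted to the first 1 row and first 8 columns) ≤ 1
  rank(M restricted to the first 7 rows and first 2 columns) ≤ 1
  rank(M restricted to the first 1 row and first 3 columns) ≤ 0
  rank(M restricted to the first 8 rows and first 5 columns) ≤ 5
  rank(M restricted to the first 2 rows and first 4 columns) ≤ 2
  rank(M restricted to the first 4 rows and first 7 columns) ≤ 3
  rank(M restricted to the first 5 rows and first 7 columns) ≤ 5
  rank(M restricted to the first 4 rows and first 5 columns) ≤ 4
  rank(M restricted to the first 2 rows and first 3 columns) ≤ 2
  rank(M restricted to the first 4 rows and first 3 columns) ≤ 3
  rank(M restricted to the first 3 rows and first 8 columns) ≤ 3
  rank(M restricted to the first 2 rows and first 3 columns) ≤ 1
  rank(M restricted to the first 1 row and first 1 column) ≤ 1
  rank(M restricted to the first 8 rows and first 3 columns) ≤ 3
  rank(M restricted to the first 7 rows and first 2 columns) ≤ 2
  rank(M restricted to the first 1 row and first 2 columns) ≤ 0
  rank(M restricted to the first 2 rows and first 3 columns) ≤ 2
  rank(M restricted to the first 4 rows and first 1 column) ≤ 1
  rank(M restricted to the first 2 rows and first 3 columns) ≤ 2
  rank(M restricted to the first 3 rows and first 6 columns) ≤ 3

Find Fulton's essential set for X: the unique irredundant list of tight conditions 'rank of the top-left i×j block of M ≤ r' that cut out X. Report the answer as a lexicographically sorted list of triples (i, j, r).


Rank table r_w(8×8) implied by the 23 constraints:

  i=1: 0 0 0 1 1 1 1 1
  i=2: 1 1 1 2 2 2 2 2
  i=3: 1 1 2 3 3 3 3 3
  i=4: 1 1 2 3 3 3 3 4
  i=5: 1 1 2 3 4 4 4 5
  i=6: 1 1 2 3 4 5 5 6
  i=7: 1 1 2 3 4 5 6 7
  i=8: 1 2 3 4 5 6 7 8

second differences of R give the permutation w = (4, 1, 3, 8, 5, 6, 7, 2).

Fulton essential set (3 of the 11 Rothe cells):

[(1, 3, 0), (4, 7, 3), (7, 2, 1)]


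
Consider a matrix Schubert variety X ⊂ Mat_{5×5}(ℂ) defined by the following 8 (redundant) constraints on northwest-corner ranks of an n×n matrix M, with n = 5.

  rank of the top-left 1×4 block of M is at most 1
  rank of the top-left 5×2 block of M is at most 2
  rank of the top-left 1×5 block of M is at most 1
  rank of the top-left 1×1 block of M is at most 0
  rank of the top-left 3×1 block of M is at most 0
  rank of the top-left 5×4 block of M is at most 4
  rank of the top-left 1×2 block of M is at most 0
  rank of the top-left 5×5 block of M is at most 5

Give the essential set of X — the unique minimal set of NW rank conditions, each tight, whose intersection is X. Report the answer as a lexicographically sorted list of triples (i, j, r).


Computing R[i][j] = min implied NW-rank bound (n=5, 8 conditions):

  R[1]: 0  0  1  1  1
  R[2]: 0  1  2  2  2
  R[3]: 0  1  2  3  3
  R[4]: 1  2  3  4  4
  R[5]: 1  2  3  4  5

hence w(1..5) = (3, 2, 4, 1, 5).

Rothe diagram D(w) (4 cells), 2 SE-corners (essential conditions):

[(1, 2, 0), (3, 1, 0)]


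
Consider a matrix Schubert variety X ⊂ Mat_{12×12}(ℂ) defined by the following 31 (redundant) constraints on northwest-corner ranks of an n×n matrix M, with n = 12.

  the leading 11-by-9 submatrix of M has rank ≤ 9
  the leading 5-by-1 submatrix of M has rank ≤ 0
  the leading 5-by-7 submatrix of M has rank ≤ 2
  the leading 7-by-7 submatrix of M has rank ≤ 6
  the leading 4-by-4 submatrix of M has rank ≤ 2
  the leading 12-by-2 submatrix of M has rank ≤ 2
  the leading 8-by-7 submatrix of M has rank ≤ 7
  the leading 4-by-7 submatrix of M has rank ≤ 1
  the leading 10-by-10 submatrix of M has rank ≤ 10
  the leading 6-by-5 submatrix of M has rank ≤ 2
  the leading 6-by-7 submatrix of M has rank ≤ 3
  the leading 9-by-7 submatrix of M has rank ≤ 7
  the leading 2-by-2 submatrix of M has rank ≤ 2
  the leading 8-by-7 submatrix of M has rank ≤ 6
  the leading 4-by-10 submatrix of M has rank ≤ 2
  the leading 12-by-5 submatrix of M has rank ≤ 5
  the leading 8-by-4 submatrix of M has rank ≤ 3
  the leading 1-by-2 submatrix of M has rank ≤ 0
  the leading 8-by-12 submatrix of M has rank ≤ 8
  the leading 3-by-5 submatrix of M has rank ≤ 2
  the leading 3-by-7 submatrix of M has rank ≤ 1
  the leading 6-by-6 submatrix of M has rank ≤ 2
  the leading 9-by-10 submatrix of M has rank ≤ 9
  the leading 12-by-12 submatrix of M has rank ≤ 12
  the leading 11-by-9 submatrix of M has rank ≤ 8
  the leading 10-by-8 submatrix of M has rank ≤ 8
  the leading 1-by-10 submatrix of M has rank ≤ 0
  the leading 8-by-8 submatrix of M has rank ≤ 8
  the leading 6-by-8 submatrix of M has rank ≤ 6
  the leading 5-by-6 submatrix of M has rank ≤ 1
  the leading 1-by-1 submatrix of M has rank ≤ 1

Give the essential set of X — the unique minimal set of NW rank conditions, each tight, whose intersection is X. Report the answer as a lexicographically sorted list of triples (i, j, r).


Recovering R(i,j) via the rank-extension bound from the 31 conditions:

  i=1: 0  0  0  0  0  0  0  0  0  0  1  1
  i=2: 0  1  1  1  1  1  1  1  1  1  2  2
  i=3: 0  1  1  1  1  1  1  2  2  2  3  3
  i=4: 0  1  1  1  1  1  1  2  2  2  3  4
  i=5: 0  1  1  1  1  1  2  3  3  3  4  5
  i=6: 1  2  2  2  2  2  3  4  4  4  5  6
  i=7: 1  2  3  3  3  3  4  5  5  5  6  7
  i=8: 1  2  3  3  4  4  5  6  6  6  7  8
  i=9: 1  2  3  4  5  5  6  7  7  7  8  9
  i=10: 1  2  3  4  5  6  7  8  8  8  9  10
  i=11: 1  2  3  4  5  6  7  8  8  9  10  11
  i=12: 1  2  3  4  5  6  7  8  9  10  11  12

second differences of R give the permutation w = (11, 2, 8, 12, 7, 1, 3, 5, 4, 6, 10, 9).

7 SE-corners of the 32-cell Rothe diagram give Ess(w):

[(1, 10, 0), (4, 7, 1), (4, 10, 2), (5, 1, 0), (5, 6, 1), (8, 4, 3), (11, 9, 8)]


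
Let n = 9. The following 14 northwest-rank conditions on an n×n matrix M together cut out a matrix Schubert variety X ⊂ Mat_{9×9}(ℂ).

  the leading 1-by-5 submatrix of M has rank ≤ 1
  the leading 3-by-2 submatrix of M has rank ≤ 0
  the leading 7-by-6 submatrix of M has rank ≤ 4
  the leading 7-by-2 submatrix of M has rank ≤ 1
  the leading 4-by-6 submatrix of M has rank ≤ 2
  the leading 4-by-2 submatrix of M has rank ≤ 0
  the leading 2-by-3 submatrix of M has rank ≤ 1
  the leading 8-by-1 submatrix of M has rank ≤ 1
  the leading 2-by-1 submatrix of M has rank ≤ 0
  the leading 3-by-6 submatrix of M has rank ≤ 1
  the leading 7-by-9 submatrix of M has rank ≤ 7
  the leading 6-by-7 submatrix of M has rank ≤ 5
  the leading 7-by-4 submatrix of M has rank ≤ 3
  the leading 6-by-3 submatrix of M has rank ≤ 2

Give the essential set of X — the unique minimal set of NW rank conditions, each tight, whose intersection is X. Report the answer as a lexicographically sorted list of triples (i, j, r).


Rank table r_w(9×9) implied by the 14 constraints:

  i=1: 0 0 1 1 1 1 1 1 1
  i=2: 0 0 1 1 1 1 2 2 2
  i=3: 0 0 1 1 1 1 2 3 3
  i=4: 0 0 1 2 2 2 3 4 4
  i=5: 1 1 2 3 3 3 4 5 5
  i=6: 1 1 2 3 4 4 5 6 6
  i=7: 1 1 2 3 4 4 5 6 7
  i=8: 1 2 3 4 5 5 6 7 8
  i=9: 1 2 3 4 5 6 7 8 9

giving w = (3, 7, 8, 4, 1, 5, 9, 2, 6) via Δ²R.

|D(w)|=17, |Ess(w)|=4:

[(3, 6, 1), (4, 2, 0), (7, 2, 1), (7, 6, 4)]


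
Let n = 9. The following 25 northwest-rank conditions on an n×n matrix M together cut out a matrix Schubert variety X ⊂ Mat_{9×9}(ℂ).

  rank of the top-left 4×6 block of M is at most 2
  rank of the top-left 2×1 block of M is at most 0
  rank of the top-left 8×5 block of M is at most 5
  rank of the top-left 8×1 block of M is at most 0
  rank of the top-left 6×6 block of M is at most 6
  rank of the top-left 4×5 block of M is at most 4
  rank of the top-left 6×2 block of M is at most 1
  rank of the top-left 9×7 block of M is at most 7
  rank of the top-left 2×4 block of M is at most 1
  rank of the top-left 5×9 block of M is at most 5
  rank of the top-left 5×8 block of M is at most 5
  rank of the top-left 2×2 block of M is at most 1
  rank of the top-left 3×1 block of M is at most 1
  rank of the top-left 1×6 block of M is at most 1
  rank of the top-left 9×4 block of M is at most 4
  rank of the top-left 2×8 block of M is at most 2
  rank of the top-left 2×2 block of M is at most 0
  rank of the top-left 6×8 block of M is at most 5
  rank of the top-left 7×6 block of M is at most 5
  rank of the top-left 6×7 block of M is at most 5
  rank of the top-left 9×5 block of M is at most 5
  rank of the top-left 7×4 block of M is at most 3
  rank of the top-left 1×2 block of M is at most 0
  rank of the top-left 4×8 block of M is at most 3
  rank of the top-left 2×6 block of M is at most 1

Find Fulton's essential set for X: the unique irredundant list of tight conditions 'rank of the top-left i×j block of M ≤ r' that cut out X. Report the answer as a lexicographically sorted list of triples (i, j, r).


Propagating the 25 rank bounds to every northwest block:

  0  0  1  1  1  1  1  1  1
  0  0  1  1  1  1  2  2  2
  0  1  2  2  2  2  3  3  3
  0  1  2  2  2  2  3  3  4
  0  1  2  3  3  3  4  4  5
  0  1  2  3  4  4  5  5  6
  0  1  2  3  4  5  6  6  7
  0  1  2  3  4  5  6  7  8
  1  2  3  4  5  6  7  8  9

reading off 1-entries of Δ²R: w = (3, 7, 2, 9, 4, 5, 6, 8, 1).

5 SE-corners of the 17-cell Rothe diagram give Ess(w):

[(2, 2, 0), (2, 6, 1), (4, 6, 2), (4, 8, 3), (8, 1, 0)]


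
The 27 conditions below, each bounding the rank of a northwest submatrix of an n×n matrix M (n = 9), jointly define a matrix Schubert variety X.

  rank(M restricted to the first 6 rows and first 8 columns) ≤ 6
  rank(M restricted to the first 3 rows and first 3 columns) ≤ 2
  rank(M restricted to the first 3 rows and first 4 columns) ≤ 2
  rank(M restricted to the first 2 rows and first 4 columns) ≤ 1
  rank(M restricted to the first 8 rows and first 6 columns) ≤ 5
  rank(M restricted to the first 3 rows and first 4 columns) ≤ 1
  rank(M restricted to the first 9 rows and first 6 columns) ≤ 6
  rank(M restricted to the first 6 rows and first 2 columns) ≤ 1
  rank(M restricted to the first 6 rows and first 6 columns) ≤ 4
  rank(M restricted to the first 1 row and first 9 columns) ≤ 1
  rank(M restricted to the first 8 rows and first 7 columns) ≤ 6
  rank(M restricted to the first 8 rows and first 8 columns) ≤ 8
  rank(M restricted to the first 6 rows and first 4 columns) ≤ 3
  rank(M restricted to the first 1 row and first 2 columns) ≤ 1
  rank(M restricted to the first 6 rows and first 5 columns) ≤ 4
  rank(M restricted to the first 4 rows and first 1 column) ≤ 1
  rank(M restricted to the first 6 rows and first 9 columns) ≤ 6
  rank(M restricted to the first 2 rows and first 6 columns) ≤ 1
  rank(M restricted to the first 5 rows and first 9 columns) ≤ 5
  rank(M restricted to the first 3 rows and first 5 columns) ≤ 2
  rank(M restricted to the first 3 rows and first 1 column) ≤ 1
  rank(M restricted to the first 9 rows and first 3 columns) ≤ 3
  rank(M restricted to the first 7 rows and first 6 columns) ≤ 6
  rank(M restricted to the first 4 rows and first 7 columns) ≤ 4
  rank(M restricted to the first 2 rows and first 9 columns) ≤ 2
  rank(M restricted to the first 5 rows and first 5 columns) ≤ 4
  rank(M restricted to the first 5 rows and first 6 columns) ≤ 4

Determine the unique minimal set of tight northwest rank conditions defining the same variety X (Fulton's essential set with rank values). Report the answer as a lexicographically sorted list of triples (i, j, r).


Rank table r_w(9×9) implied by the 27 constraints:

  R[1]: 1 | 1 | 1 | 1 | 1 | 1 | 1 | 1 | 1
  R[2]: 1 | 1 | 1 | 1 | 1 | 1 | 2 | 2 | 2
  R[3]: 1 | 1 | 1 | 1 | 2 | 2 | 3 | 3 | 3
  R[4]: 1 | 1 | 2 | 2 | 3 | 3 | 4 | 4 | 4
  R[5]: 1 | 1 | 2 | 3 | 4 | 4 | 5 | 5 | 5
  R[6]: 1 | 1 | 2 | 3 | 4 | 4 | 5 | 6 | 6
  R[7]: 1 | 2 | 3 | 4 | 5 | 5 | 6 | 7 | 7
  R[8]: 1 | 2 | 3 | 4 | 5 | 5 | 6 | 7 | 8
  R[9]: 1 | 2 | 3 | 4 | 5 | 6 | 7 | 8 | 9

so w = (1, 7, 5, 3, 4, 8, 2, 9, 6).

Fulton essential set (5 of the 13 Rothe cells):

[(2, 6, 1), (3, 4, 1), (6, 2, 1), (6, 6, 4), (8, 6, 5)]
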